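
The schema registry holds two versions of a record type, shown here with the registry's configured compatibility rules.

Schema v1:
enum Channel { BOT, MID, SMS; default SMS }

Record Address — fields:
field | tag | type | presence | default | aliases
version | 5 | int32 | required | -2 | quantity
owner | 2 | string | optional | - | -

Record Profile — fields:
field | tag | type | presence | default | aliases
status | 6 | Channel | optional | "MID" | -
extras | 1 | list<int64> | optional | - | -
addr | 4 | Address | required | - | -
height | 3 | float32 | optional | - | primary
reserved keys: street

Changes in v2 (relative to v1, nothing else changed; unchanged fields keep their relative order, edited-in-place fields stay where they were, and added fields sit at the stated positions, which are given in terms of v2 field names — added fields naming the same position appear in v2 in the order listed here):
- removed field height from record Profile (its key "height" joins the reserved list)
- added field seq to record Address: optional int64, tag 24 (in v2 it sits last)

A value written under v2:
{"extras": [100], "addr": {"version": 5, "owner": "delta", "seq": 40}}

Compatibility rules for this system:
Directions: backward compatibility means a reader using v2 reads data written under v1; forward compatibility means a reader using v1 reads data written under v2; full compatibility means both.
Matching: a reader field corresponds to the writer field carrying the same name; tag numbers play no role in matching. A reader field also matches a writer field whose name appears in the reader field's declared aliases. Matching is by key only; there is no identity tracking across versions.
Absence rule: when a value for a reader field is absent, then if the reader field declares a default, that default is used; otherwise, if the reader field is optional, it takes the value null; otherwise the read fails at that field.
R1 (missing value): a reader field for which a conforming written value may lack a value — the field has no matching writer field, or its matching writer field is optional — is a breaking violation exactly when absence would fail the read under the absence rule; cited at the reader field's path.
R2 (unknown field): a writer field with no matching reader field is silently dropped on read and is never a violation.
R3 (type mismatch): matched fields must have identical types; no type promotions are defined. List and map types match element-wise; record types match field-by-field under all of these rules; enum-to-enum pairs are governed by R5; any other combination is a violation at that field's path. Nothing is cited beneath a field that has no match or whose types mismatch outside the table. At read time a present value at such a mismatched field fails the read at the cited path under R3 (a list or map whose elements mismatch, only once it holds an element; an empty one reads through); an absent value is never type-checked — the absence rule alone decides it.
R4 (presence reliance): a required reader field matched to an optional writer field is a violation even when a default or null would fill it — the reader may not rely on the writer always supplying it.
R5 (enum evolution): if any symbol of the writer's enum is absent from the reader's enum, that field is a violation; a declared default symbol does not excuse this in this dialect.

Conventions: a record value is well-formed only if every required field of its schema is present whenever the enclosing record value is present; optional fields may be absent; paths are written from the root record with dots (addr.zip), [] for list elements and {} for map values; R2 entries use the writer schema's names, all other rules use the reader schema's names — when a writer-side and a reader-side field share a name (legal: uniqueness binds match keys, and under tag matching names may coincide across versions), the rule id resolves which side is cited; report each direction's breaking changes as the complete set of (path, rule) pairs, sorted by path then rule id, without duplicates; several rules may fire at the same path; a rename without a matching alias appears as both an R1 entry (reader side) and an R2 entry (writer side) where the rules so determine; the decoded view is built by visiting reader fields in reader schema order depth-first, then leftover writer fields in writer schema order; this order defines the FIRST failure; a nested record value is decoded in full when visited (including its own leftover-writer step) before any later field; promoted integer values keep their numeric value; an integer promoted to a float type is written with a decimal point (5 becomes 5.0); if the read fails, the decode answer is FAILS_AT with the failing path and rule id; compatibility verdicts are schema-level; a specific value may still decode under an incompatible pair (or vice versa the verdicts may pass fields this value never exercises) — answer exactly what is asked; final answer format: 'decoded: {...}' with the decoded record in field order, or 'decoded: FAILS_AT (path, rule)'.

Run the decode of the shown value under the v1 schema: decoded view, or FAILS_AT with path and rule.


arrows below run writer -> reader for Profile
migrating the Profile value to v1:
  status := "MID" (absent -> default)
  extras := [100]
  addr.version := 5
  addr.owner := "delta"
  writer addr.seq: unknown -> dropped
  height := null (absent, optional -> null)
  => decoded: {"status": "MID", "extras": [100], "addr": {"version": 5, "owner": "delta"}, "height": null}
remaining Profile differences; none change what is asked:
  removed field height from record Profile (its key "height" joins the reserved list) -> triggers nothing under the printed rules; the Profile answer is the same either way
  added field seq to record Address: optional int64, tag 24 (in v2 it sits last) -> triggers nothing under the printed rules; the Profile answer is the same either way

decoded: {"status": "MID", "extras": [100], "addr": {"version": 5, "owner": "delta"}, "height": null}


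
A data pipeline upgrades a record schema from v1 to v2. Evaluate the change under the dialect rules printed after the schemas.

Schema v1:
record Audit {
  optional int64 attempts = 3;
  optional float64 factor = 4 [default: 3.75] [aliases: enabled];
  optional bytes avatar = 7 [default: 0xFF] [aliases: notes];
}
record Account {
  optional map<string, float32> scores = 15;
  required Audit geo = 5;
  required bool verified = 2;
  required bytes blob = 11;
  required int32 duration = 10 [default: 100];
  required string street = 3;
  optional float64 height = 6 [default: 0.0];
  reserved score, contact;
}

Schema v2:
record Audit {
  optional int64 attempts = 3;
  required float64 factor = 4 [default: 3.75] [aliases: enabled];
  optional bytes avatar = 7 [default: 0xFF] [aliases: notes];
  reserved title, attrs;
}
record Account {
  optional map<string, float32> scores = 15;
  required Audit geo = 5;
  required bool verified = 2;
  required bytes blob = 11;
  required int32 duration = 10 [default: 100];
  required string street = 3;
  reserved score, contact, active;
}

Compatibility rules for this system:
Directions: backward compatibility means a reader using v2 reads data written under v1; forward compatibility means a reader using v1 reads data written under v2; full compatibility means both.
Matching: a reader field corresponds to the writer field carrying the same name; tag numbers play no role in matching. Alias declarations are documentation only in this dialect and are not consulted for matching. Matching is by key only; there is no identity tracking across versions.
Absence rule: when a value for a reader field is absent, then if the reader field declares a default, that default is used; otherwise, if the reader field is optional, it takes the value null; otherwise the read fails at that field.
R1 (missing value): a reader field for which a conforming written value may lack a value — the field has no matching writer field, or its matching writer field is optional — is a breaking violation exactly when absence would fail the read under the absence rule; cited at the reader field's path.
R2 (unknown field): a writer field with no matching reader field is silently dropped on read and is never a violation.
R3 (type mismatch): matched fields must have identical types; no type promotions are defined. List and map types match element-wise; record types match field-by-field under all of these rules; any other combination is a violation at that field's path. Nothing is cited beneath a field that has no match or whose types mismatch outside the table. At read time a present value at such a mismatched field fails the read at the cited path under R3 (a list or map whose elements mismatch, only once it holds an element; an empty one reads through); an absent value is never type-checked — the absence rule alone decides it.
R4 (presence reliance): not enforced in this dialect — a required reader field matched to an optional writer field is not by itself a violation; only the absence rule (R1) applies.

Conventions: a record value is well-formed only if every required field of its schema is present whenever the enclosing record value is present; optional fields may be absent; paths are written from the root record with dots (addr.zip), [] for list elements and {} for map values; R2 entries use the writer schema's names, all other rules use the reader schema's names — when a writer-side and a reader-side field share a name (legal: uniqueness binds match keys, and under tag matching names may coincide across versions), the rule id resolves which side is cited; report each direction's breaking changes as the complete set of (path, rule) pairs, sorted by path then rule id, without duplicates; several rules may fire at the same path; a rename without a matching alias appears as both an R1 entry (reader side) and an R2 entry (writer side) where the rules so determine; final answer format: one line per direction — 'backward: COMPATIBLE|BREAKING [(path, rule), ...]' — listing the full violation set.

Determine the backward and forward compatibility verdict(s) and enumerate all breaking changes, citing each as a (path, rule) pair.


backward: COMPATIBLE []; forward: COMPATIBLE []

the writer's type comes first in each Account pair
backward for Account (reader v2, writer v1):
  scores: map<string, float32> -> map<string, float32>, writer optional; from scores
  geo: Audit -> Audit, writer required; from geo
  verified: bool -> bool, writer required; from verified
  blob: bytes -> bytes, writer required; from blob
  duration: int32 -> int32, writer required; from duration
  street: string -> string, writer required; from street
  writer height: unknown to reader
  geo.attempts: int64 -> int64, writer optional; from geo.attempts
  geo.factor: float64 -> float64, writer optional; from geo.factor
  geo.avatar: bytes -> bytes, writer optional; from geo.avatar
  nothing fires on Account: backward is COMPATIBLE
forward for Account (reader v1, writer v2):
  scores: map<string, float32> -> map<string, float32>, writer optional; from scores
  geo: Audit -> Audit, writer required; from geo
  verified: bool -> bool, writer required; from verified
  blob: bytes -> bytes, writer required; from blob
  duration: int32 -> int32, writer required; from duration
  street: string -> string, writer required; from street
  height: no writer-side match
  geo.attempts: int64 -> int64, writer optional; from geo.attempts
  geo.factor: float64 -> float64, writer required; from geo.factor
  geo.avatar: bytes -> bytes, writer optional; from geo.avatar
  nothing fires on Account: forward is COMPATIBLE


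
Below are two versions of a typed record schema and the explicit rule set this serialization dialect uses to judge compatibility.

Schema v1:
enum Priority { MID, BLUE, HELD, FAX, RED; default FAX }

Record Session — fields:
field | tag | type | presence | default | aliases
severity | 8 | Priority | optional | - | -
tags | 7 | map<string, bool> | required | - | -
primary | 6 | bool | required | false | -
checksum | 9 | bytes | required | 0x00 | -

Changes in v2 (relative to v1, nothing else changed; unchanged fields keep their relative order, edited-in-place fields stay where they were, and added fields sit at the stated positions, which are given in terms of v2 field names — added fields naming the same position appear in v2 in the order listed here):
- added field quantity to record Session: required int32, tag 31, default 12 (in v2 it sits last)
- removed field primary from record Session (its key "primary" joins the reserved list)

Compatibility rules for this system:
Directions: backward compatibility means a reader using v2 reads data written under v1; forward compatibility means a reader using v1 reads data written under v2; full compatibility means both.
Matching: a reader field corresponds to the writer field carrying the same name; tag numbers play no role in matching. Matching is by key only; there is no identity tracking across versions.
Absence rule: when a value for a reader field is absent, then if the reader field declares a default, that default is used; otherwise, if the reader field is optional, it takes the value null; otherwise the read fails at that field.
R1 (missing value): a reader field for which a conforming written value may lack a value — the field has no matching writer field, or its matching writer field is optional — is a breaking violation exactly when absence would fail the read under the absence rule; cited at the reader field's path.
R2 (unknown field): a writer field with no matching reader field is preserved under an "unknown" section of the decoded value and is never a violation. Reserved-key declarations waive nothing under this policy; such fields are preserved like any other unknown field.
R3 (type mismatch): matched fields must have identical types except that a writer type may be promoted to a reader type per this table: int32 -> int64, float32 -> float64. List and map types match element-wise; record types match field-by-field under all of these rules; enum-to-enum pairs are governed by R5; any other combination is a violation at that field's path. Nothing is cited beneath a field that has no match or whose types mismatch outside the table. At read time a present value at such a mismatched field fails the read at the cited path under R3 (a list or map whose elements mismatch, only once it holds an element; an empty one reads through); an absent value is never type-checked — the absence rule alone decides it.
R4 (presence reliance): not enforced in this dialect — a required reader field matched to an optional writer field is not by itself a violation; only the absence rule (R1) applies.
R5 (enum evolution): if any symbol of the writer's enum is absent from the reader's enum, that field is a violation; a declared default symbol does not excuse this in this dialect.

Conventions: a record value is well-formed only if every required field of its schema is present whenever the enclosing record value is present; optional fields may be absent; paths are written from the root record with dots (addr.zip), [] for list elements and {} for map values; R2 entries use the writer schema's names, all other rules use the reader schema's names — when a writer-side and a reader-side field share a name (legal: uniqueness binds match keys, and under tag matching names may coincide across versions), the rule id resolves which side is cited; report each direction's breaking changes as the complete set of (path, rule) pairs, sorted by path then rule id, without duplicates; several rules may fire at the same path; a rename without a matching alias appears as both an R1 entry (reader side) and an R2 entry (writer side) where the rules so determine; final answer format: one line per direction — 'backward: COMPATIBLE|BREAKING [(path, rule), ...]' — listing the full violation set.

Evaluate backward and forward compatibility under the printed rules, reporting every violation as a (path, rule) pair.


backward: COMPATIBLE []; forward: COMPATIBLE []

in Session below, arrows point writer -> reader
checking backward for Session: reader v2 against writer v1:
  severity: Priority -> Priority, writer optional; from severity
  tags: map<string, bool> -> map<string, bool>, writer required; from tags
  checksum: bytes -> bytes, writer required; from checksum
  quantity has no writer counterpart
  writer primary: unknown to reader
  => backward: COMPATIBLE
checking forward for Session: reader v1 against writer v2:
  severity: Priority -> Priority, writer optional; from severity
  tags: map<string, bool> -> map<string, bool>, writer required; from tags
  primary has no writer counterpart
  checksum: bytes -> bytes, writer required; from checksum
  writer quantity: unknown to reader
  => forward: COMPATIBLE


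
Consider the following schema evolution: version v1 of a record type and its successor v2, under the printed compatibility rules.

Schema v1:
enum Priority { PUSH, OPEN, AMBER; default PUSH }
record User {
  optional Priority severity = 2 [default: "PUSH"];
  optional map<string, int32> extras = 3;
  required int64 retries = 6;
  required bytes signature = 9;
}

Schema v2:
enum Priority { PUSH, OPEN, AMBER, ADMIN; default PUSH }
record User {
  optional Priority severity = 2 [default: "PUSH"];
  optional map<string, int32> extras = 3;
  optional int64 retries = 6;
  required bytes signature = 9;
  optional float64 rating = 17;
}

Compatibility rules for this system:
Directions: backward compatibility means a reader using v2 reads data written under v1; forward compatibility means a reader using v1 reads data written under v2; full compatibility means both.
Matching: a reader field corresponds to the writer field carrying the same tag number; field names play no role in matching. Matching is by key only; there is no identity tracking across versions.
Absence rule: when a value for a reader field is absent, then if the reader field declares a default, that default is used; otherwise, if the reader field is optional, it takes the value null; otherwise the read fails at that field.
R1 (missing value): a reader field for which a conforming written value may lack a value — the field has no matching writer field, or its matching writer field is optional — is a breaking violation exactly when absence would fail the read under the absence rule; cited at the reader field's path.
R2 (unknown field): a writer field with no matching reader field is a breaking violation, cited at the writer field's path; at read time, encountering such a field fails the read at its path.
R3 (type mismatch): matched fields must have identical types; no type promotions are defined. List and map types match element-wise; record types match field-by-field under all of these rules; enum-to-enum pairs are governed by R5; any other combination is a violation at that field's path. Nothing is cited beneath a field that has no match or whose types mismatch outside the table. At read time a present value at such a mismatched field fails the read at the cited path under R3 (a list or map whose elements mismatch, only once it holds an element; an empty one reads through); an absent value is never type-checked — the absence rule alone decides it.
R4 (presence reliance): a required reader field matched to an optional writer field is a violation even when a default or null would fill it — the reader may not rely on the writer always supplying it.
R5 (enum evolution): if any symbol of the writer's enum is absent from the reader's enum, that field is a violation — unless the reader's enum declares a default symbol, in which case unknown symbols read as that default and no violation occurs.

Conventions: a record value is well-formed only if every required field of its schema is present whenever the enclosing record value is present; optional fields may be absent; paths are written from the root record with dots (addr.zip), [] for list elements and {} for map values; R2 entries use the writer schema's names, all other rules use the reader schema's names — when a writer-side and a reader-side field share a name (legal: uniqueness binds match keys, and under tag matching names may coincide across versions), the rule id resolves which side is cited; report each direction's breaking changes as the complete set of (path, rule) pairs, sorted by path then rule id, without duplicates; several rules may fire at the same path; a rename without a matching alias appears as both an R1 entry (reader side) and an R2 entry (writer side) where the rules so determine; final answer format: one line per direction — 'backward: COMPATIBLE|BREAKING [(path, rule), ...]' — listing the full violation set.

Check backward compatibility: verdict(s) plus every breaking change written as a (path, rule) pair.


backward: COMPATIBLE []

arrows below run writer -> reader for User
checking backward for User: reader v2 against writer v1:
  severity <- severity (Priority -> Priority, writer optional)
  extras <- extras (map<string, int32> -> map<string, int32>, writer optional)
  retries <- retries (int64 -> int64, writer required)
  signature <- signature (bytes -> bytes, writer required)
  rating: no writer-side match
  => no violations; backward on User: COMPATIBLE
the rest of the User diff is inert for this question:
  enum Priority (field severity in record User): symbol ADMIN added -> triggers nothing under User's printed rules — same verdict
  field retries in record User: required changed to optional -> fires only in the forward direction of User, which is not asked here
  added field rating to record User: optional float64, tag 17 (in v2 it sits last) -> fires only in the forward direction of User, which is not asked here


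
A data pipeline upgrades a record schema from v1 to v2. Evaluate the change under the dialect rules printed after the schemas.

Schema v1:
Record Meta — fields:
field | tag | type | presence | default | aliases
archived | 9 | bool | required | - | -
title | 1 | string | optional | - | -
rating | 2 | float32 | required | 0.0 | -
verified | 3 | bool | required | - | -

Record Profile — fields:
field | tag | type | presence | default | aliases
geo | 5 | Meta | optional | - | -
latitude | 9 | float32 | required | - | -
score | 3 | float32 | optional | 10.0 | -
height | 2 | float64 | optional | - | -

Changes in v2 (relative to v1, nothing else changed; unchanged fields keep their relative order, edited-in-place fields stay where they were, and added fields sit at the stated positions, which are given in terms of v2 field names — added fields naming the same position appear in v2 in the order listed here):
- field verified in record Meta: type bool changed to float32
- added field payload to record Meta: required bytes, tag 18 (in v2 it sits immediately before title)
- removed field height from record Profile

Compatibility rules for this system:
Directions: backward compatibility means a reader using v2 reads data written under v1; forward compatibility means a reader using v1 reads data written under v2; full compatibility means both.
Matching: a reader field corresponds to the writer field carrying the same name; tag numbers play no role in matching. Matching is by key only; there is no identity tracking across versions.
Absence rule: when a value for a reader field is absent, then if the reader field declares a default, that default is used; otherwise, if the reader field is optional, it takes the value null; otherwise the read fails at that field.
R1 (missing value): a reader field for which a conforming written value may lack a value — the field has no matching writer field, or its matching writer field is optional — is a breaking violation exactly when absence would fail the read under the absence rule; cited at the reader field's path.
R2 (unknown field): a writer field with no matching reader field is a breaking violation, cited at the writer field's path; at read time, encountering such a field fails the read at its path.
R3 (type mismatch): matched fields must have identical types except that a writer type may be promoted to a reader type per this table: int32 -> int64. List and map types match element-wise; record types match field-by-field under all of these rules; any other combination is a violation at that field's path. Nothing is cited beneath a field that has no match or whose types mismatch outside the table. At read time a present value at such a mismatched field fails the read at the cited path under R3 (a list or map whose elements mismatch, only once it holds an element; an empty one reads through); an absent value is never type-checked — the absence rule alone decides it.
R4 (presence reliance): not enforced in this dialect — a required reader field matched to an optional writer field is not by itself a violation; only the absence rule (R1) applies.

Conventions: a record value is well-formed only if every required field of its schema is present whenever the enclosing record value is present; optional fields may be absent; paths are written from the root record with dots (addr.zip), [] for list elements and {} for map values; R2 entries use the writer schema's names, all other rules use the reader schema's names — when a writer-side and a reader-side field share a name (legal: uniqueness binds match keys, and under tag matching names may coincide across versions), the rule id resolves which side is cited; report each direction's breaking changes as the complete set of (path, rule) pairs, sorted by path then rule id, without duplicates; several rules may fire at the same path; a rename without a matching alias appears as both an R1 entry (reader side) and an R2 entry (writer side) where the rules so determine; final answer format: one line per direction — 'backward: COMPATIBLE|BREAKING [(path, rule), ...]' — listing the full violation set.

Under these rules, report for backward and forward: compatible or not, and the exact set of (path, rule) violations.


arrows below run writer -> reader for Profile
backward pass over Profile, reader schema v2, writer schema v1:
  Meta -> Meta, writer optional: geo aligns to geo
  float32 -> float32, writer required: latitude aligns to latitude
  float32 -> float32, writer optional: score aligns to score
  writer height: unknown to reader
  bool -> bool, writer required: geo.archived aligns to geo.archived
  geo.payload: no writer-side match
  string -> string, writer optional: geo.title aligns to geo.title
  float32 -> float32, writer required: geo.rating aligns to geo.rating
  bool -> float32, writer required: geo.verified aligns to geo.verified
  rule R1 violated at geo.payload
  rule R3 violated at geo.verified
  rule R2 violated at height
  => backward: BREAKING (3)
forward pass over Profile, reader schema v1, writer schema v2:
  Meta -> Meta, writer optional: geo aligns to geo
  float32 -> float32, writer required: latitude aligns to latitude
  float32 -> float32, writer optional: score aligns to score
  height: no writer-side match
  bool -> bool, writer required: geo.archived aligns to geo.archived
  string -> string, writer optional: geo.title aligns to geo.title
  float32 -> float32, writer required: geo.rating aligns to geo.rating
  float32 -> bool, writer required: geo.verified aligns to geo.verified
  writer geo.payload: unknown to reader
  rule R2 violated at geo.payload
  rule R3 violated at geo.verified
  => forward: BREAKING (2)

backward: BREAKING [(geo.payload, R1), (geo.verified, R3), (height, R2)]; forward: BREAKING [(geo.payload, R2), (geo.verified, R3)]


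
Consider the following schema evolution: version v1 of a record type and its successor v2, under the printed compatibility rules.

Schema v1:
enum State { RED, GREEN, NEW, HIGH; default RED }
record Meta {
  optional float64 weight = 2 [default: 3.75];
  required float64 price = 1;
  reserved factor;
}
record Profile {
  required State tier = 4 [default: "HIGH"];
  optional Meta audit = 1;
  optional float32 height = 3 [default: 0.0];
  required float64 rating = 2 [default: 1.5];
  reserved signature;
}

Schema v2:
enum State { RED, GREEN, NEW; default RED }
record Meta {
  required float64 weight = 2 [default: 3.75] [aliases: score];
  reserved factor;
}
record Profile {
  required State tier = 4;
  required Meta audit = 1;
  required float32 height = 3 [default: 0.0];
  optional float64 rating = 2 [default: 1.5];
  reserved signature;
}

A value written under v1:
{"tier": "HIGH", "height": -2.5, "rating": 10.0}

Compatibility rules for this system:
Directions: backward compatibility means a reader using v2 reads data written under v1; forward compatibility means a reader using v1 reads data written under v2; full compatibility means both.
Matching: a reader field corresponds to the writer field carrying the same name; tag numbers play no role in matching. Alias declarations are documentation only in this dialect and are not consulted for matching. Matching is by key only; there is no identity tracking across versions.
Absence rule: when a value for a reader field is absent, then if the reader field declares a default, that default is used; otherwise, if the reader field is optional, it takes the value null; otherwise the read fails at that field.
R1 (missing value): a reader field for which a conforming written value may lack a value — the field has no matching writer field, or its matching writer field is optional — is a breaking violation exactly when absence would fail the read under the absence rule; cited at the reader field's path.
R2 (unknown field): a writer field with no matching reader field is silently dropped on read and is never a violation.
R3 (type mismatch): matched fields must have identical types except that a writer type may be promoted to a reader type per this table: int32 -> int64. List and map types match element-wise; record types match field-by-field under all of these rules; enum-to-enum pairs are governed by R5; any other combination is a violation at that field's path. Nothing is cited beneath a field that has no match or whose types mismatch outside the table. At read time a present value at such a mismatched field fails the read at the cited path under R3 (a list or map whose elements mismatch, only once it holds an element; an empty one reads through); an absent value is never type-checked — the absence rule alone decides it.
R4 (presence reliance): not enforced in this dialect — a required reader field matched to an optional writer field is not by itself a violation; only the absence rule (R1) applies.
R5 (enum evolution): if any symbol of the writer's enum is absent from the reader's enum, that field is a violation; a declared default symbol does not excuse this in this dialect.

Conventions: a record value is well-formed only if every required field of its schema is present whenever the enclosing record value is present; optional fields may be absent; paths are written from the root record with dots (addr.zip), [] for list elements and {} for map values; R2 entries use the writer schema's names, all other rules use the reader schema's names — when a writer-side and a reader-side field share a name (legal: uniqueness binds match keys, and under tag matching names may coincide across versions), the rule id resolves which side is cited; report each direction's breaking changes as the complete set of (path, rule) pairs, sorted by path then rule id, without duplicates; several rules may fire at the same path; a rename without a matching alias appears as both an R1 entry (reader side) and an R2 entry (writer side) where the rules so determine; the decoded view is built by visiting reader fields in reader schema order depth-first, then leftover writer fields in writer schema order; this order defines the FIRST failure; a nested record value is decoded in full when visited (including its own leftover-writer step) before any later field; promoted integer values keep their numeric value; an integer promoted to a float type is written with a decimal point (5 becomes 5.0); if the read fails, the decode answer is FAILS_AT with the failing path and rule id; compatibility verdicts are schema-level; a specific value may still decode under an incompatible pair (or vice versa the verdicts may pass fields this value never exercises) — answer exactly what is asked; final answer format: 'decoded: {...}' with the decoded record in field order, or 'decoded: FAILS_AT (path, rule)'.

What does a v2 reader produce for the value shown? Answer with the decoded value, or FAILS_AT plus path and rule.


decoded: FAILS_AT (tier, R5)

arrows below run writer -> reader for Profile
decode walk for Profile under reader schema v2:
  read fails at tier under R5
  => FAILS_AT (tier, R5)
diffs on Profile not affecting the asked answer:
  removed field price from record Meta -> changes Profile's schema-level verdicts only — the decode of this value is the same
  field audit in record Profile: optional changed to required -> changes Profile's schema-level verdicts only — the decode of this value is the same
  field weight in record Meta: optional changed to required -> fires no rule on Profile under this dialect and leaves the result unchanged
  field height in record Profile: optional changed to required -> fires no rule on Profile under this dialect and leaves the result unchanged
  field rating in record Profile: required changed to optional -> fires no rule on Profile under this dialect and leaves the result unchanged


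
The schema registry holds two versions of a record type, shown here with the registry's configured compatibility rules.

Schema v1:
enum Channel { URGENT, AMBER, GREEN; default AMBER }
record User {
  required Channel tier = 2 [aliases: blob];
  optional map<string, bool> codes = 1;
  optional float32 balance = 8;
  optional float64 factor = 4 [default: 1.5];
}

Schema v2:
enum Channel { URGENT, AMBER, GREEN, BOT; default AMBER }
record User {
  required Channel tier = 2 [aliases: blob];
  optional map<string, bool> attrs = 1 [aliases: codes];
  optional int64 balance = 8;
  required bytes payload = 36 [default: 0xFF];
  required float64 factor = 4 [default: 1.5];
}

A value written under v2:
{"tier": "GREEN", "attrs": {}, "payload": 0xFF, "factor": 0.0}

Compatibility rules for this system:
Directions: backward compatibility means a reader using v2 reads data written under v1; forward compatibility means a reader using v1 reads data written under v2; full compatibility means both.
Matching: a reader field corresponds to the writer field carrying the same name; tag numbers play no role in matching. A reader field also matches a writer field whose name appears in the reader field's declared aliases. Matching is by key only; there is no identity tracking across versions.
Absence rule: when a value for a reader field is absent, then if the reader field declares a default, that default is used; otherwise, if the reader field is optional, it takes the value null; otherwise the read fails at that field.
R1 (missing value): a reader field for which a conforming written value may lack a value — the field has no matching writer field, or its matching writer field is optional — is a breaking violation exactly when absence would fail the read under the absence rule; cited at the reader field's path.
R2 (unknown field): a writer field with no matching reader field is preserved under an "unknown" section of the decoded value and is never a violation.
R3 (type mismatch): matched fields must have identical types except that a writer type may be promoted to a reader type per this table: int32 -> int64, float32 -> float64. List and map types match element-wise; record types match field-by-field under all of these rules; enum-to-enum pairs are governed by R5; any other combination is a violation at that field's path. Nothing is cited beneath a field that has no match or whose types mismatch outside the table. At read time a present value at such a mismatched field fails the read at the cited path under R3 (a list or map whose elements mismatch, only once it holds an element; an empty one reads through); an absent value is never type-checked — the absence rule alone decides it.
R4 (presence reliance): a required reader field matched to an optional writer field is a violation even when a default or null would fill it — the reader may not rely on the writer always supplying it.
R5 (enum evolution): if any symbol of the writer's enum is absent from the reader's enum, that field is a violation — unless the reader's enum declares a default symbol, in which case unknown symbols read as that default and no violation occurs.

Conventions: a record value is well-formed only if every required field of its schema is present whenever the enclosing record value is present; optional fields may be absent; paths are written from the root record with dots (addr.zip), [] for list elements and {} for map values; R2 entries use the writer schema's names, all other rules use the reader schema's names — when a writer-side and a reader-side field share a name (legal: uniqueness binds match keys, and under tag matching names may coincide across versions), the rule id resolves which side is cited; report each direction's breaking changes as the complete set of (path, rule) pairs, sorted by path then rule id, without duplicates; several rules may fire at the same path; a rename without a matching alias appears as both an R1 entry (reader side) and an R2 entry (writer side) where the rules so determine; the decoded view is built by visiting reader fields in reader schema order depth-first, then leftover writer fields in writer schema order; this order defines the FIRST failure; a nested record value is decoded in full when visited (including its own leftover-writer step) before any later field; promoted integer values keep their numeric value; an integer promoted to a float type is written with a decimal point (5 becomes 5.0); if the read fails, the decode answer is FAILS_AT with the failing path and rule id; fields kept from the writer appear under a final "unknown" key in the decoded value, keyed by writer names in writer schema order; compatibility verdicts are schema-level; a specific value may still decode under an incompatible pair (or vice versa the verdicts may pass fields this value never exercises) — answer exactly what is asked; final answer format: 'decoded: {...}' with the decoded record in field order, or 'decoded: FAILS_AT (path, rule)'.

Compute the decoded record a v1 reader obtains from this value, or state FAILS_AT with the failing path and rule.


decoded: {"tier": "GREEN", "codes": null, "balance": null, "factor": 0.0, "unknown": {"attrs": {}, "payload": 0xFF}}

the writer's type comes first in each User pair
decoding the User value with the v1 reader:
  tier := "GREEN"
  codes := null (absent, optional -> null)
  balance := null (absent, optional -> null)
  factor := 0.0
  writer attrs: kept under "unknown"
  writer payload: kept under "unknown"
  => decoded: {"tier": "GREEN", "codes": null, "balance": null, "factor": 0.0, "unknown": {"attrs": {}, "payload": 0xFF}}
remaining User differences; none change what is asked:
  enum Channel (field tier in record User): symbol BOT added -> triggers nothing under the printed rules; the User answer is the same either way
  field factor in record User: optional changed to required -> matters for User compatibility verdicts, not for this value's decode
  field balance in record User: type float32 changed to int64 -> matters for User compatibility verdicts, not for this value's decode


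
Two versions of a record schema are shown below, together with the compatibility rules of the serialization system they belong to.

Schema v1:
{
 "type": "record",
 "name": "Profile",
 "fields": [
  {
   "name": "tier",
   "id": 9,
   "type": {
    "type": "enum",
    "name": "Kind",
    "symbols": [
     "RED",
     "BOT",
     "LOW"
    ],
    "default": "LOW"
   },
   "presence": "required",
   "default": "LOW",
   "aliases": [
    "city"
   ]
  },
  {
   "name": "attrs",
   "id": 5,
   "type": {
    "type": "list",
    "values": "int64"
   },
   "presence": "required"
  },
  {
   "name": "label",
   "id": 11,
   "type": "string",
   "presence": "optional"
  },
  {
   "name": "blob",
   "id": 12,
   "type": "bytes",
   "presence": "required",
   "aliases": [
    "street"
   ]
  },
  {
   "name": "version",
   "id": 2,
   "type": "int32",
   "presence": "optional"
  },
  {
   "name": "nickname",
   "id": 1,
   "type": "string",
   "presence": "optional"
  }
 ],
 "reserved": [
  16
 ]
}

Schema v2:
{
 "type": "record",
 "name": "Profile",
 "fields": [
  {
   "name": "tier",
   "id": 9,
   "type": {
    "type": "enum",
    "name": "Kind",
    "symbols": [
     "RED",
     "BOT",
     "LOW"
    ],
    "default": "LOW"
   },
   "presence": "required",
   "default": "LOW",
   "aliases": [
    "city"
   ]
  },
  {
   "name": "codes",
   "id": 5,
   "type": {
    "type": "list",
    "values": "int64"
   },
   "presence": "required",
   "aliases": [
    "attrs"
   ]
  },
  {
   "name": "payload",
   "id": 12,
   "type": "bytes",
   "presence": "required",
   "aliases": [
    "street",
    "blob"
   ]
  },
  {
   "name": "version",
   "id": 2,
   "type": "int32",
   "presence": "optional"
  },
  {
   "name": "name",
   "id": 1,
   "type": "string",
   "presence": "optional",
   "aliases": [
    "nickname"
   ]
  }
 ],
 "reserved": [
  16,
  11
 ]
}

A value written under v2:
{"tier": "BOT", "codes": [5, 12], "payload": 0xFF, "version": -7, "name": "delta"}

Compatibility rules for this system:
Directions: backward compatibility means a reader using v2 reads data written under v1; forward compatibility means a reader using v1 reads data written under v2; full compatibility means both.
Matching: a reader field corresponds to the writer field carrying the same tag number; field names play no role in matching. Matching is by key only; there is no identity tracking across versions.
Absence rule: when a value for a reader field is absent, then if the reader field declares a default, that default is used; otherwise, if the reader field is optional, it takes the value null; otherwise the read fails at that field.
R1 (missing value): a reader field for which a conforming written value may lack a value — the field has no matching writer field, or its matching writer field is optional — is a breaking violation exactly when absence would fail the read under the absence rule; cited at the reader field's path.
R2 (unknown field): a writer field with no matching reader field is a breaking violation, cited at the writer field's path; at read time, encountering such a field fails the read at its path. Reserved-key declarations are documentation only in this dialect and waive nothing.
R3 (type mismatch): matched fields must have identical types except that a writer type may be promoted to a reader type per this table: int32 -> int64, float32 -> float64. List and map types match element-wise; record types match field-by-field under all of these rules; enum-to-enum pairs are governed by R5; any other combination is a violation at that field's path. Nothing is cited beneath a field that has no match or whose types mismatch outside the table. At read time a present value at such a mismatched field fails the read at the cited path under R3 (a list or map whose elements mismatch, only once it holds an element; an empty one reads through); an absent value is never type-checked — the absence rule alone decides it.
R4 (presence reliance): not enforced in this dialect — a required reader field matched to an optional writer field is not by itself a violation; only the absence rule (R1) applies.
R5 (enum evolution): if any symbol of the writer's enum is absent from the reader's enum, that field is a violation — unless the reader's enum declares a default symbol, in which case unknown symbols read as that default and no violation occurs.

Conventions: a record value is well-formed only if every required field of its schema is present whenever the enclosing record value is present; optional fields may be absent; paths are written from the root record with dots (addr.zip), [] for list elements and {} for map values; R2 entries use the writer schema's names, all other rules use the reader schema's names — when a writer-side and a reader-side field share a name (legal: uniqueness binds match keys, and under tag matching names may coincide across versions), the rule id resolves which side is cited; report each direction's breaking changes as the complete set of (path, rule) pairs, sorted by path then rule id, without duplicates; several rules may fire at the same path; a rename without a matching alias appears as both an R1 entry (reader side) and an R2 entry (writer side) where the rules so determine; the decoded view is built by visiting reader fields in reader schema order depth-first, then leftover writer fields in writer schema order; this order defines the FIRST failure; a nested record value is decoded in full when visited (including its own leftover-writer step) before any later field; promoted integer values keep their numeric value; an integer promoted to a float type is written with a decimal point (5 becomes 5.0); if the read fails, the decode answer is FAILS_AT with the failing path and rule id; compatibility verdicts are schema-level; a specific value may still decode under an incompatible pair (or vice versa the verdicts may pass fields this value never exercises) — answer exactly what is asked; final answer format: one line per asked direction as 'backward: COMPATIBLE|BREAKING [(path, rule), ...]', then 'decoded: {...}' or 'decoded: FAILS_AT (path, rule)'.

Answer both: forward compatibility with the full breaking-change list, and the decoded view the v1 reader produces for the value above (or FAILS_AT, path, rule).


the writer's type comes first in each Profile pair
forward pass over Profile, reader schema v1, writer schema v2:
  Kind -> Kind, writer required: tier aligns to tier
  list<int64> -> list<int64>, writer required: attrs aligns to codes
  label has no writer counterpart
  bytes -> bytes, writer required: blob aligns to payload
  int32 -> int32, writer optional: version aligns to version
  string -> string, writer optional: nickname aligns to name
  nothing fires on Profile: forward is COMPATIBLE
decode walk for Profile under reader schema v1:
  tier := "BOT"
  attrs := [5, 12] (from writer codes)
  label := null (absent, optional -> null)
  blob := 0xFF (from writer payload)
  version := -7
  nickname := "delta" (from writer name)
  => decoded: {"tier": "BOT", "attrs": [5, 12], "label": null, "blob": 0xFF, "version": -7, "nickname": "delta"}
checking off the Profile differences that do not matter here:
  renamed field blob to payload in record Profile (alias blob declared on the renamed field) -> inert for the asked Profile verdict: nothing fires
  renamed field attrs to codes in record Profile (alias attrs declared on the renamed field) -> inert for the asked Profile verdict: nothing fires
  removed field label from record Profile (its key 11 joins the reserved list) -> affects backward compatibility only, which is not asked
  renamed field nickname to name in record Profile (alias nickname declared on the renamed field) -> inert for the asked Profile verdict: nothing fires

forward: COMPATIBLE []; decoded: {"tier": "BOT", "attrs": [5, 12], "label": null, "blob": 0xFF, "version": -7, "nickname": "delta"}
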